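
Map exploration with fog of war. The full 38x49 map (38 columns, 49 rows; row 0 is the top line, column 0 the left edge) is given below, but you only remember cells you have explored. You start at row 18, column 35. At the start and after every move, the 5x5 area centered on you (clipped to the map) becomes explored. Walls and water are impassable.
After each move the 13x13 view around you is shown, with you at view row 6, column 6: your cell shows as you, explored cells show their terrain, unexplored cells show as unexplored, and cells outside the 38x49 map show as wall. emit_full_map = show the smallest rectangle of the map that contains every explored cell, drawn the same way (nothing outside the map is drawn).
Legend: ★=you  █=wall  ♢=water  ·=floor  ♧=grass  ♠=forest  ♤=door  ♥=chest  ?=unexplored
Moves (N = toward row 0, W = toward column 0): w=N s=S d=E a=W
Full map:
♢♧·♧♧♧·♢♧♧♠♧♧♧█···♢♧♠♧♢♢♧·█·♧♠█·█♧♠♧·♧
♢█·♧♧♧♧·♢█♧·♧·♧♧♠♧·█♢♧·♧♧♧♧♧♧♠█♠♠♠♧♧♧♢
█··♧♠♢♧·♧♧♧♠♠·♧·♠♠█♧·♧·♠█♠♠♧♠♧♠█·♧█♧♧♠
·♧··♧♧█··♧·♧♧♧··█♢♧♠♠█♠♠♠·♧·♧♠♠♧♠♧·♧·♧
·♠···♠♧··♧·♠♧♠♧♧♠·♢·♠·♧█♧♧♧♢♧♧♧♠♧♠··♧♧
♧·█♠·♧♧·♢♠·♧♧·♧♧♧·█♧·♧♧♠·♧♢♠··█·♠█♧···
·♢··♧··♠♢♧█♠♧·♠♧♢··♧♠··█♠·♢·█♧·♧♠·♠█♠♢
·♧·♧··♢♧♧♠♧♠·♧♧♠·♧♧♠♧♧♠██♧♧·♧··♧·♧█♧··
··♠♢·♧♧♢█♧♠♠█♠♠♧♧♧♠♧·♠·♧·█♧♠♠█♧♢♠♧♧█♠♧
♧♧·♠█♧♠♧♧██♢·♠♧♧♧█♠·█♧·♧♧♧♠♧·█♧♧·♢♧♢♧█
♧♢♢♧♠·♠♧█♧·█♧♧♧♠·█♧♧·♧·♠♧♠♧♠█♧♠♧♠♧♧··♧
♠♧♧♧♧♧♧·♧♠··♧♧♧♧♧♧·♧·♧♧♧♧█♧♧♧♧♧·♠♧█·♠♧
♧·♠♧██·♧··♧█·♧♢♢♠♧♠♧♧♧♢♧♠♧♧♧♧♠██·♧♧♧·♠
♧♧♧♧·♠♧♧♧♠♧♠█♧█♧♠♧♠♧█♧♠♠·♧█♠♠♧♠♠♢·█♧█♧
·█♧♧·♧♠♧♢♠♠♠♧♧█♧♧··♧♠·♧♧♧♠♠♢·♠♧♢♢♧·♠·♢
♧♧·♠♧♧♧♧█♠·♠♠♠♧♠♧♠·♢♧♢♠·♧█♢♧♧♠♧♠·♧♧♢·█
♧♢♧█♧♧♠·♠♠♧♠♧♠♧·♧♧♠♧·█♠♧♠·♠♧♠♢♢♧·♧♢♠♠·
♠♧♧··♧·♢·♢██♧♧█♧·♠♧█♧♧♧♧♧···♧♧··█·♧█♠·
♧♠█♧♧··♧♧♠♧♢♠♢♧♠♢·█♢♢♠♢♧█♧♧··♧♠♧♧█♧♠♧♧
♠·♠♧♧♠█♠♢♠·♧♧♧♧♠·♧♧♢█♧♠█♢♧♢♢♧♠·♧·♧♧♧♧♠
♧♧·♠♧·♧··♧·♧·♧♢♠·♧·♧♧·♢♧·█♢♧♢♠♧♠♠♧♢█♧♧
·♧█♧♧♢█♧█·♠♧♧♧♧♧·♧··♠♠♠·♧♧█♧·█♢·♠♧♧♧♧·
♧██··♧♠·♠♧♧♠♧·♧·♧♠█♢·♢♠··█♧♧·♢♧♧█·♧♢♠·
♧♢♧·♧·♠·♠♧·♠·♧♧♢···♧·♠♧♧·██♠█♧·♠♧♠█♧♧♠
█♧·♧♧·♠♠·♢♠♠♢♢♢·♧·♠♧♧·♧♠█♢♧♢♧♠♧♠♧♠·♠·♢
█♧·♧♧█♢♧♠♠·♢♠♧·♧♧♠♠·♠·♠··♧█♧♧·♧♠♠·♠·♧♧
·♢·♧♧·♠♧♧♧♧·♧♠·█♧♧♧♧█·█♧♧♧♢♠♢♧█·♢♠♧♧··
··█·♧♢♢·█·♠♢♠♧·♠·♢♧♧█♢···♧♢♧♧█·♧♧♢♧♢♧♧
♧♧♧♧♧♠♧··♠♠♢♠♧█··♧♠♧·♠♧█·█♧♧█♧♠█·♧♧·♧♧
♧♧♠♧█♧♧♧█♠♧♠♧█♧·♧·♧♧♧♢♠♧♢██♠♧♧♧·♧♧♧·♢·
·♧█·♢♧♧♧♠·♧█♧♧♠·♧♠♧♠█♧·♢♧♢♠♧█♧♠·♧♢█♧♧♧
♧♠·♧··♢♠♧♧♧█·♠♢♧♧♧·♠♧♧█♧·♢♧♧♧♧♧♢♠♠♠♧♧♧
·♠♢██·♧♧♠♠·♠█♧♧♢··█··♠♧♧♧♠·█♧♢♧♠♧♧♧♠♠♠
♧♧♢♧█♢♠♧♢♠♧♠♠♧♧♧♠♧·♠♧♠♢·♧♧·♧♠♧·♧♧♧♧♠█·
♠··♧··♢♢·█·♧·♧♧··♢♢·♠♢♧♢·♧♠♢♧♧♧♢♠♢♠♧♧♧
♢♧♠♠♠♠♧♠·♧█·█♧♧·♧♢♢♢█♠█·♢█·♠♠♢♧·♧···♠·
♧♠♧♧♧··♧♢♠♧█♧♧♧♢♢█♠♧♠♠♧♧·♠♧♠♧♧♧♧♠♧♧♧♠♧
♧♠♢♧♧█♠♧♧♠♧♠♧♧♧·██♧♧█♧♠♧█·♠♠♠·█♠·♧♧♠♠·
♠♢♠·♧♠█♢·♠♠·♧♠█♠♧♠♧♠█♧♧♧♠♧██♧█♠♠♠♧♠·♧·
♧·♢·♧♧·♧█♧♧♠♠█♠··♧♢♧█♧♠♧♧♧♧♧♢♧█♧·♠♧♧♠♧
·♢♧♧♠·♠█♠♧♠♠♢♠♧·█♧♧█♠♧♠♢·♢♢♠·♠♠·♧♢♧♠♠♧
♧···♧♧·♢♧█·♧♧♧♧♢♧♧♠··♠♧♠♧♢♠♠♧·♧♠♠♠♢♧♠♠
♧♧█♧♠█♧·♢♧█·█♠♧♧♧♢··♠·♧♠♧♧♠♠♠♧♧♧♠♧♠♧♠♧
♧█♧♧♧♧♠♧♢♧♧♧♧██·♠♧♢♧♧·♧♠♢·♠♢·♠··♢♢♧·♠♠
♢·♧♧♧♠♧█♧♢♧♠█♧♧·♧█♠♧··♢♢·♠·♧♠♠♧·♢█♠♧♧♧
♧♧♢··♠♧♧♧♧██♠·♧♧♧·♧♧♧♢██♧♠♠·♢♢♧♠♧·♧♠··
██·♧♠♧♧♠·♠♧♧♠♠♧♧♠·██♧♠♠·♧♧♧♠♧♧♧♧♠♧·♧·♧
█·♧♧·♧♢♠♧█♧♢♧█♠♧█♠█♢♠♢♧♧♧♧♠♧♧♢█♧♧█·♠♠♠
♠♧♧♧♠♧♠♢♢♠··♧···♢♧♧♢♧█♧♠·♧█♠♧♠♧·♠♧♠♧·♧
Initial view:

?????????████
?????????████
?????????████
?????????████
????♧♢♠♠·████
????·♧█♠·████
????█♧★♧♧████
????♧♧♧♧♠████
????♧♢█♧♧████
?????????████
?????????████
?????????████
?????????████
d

????????█████
????????█████
????????█████
????????█████
???♧♢♠♠·█████
???·♧█♠·█████
???█♧♠★♧█████
???♧♧♧♧♠█████
???♧♢█♧♧█████
????????█████
????????█████
????????█████
????????█████

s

????????█████
????????█████
????????█████
???♧♢♠♠·█████
???·♧█♠·█████
???█♧♠♧♧█████
???♧♧♧★♠█████
???♧♢█♧♧█████
????♧♧♧·█████
????????█████
????????█████
????????█████
????????█████

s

????????█████
????????█████
???♧♢♠♠·█████
???·♧█♠·█████
???█♧♠♧♧█████
???♧♧♧♧♠█████
???♧♢█★♧█████
????♧♧♧·█████
????♧♢♠·█████
????????█████
????????█████
????????█████
????????█████

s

????????█████
???♧♢♠♠·█████
???·♧█♠·█████
???█♧♠♧♧█████
???♧♧♧♧♠█████
???♧♢█♧♧█████
????♧♧★·█████
????♧♢♠·█████
????█♧♧♠█████
????????█████
????????█████
????????█████
????????█████

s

???♧♢♠♠·█████
???·♧█♠·█████
???█♧♠♧♧█████
???♧♧♧♧♠█████
???♧♢█♧♧█████
????♧♧♧·█████
????♧♢★·█████
????█♧♧♠█████
????·♠·♢█████
????????█████
????????█████
????????█████
????????█████

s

???·♧█♠·█████
???█♧♠♧♧█████
???♧♧♧♧♠█████
???♧♢█♧♧█████
????♧♧♧·█████
????♧♢♠·█████
????█♧★♠█████
????·♠·♢█████
????♠·♧♧█████
????????█████
????????█████
????????█████
????????█████

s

???█♧♠♧♧█████
???♧♧♧♧♠█████
???♧♢█♧♧█████
????♧♧♧·█████
????♧♢♠·█████
????█♧♧♠█████
????·♠★♢█████
????♠·♧♧█████
????♧♧··█████
????????█████
????????█████
????????█████
????????█████

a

????█♧♠♧♧████
????♧♧♧♧♠████
????♧♢█♧♧████
?????♧♧♧·████
????·♧♢♠·████
????♠█♧♧♠████
????♠·★·♢████
????·♠·♧♧████
????♠♧♧··████
?????????████
?????????████
?????????████
?????????████

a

?????█♧♠♧♧███
?????♧♧♧♧♠███
?????♧♢█♧♧███
??????♧♧♧·███
????█·♧♢♠·███
????♧♠█♧♧♠███
????♧♠★♠·♢███
????♠·♠·♧♧███
????♢♠♧♧··███
??????????███
??????????███
??????????███
??????????███

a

??????█♧♠♧♧██
??????♧♧♧♧♠██
??????♧♢█♧♧██
???????♧♧♧·██
????♧█·♧♢♠·██
????♠♧♠█♧♧♠██
????♠♧★·♠·♢██
????♠♠·♠·♧♧██
????·♢♠♧♧··██
???????????██
???????????██
???????????██
???????????██

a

???????█♧♠♧♧█
???????♧♧♧♧♠█
???????♧♢█♧♧█
????????♧♧♧·█
????♧♧█·♧♢♠·█
????·♠♧♠█♧♧♠█
????♧♠★♠·♠·♢█
????♧♠♠·♠·♧♧█
????█·♢♠♧♧··█
????????????█
????????????█
????????????█
????????????█

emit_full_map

???♧♢♠♠·
???·♧█♠·
???█♧♠♧♧
???♧♧♧♧♠
???♧♢█♧♧
????♧♧♧·
♧♧█·♧♢♠·
·♠♧♠█♧♧♠
♧♠★♠·♠·♢
♧♠♠·♠·♧♧
█·♢♠♧♧··

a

????????█♧♠♧♧
????????♧♧♧♧♠
????????♧♢█♧♧
?????????♧♧♧·
????♢♧♧█·♧♢♠·
????♧·♠♧♠█♧♧♠
????♠♧★♧♠·♠·♢
????·♧♠♠·♠·♧♧
????♧█·♢♠♧♧··
?????????????
?????????????
?????????????
?????????????

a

?????????█♧♠♧
?????????♧♧♧♧
?????????♧♢█♧
??????????♧♧♧
????·♢♧♧█·♧♢♠
????█♧·♠♧♠█♧♧
????♧♠★♠♧♠·♠·
????♧·♧♠♠·♠·♧
????♢♧█·♢♠♧♧·
?????????????
?????????????
?????????????
?????????????

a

??????????█♧♠
??????????♧♧♧
??????????♧♢█
???????????♧♧
????♧·♢♧♧█·♧♢
????♠█♧·♠♧♠█♧
????♢♧★♧♠♧♠·♠
????♧♧·♧♠♠·♠·
????♠♢♧█·♢♠♧♧
?????????????
?????????????
?????????????
?????????????

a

???????????█♧
???????????♧♧
???????????♧♢
????????????♧
????♧♧·♢♧♧█·♧
????█♠█♧·♠♧♠█
????♧♢★♠♧♠♧♠·
????█♧♧·♧♠♠·♠
????♢♠♢♧█·♢♠♧
?????????????
?????????????
?????????????
?????????????

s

???????????♧♧
???????????♧♢
????????????♧
????♧♧·♢♧♧█·♧
????█♠█♧·♠♧♠█
????♧♢♧♠♧♠♧♠·
????█♧★·♧♠♠·♠
????♢♠♢♧█·♢♠♧
????♢♧♧█·????
?????????????
?????????????
?????????????
?????????????

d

??????????♧♧♧
??????????♧♢█
???????????♧♧
???♧♧·♢♧♧█·♧♢
???█♠█♧·♠♧♠█♧
???♧♢♧♠♧♠♧♠·♠
???█♧♧★♧♠♠·♠·
???♢♠♢♧█·♢♠♧♧
???♢♧♧█·♧????
?????????????
?????????????
?????????????
?????????????

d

?????????♧♧♧♧
?????????♧♢█♧
??????????♧♧♧
??♧♧·♢♧♧█·♧♢♠
??█♠█♧·♠♧♠█♧♧
??♧♢♧♠♧♠♧♠·♠·
??█♧♧·★♠♠·♠·♧
??♢♠♢♧█·♢♠♧♧·
??♢♧♧█·♧♧????
?????????????
?????????????
?????????????
?????????????

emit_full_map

???????♧♢♠♠·
???????·♧█♠·
???????█♧♠♧♧
???????♧♧♧♧♠
???????♧♢█♧♧
????????♧♧♧·
♧♧·♢♧♧█·♧♢♠·
█♠█♧·♠♧♠█♧♧♠
♧♢♧♠♧♠♧♠·♠·♢
█♧♧·★♠♠·♠·♧♧
♢♠♢♧█·♢♠♧♧··
♢♧♧█·♧♧?????


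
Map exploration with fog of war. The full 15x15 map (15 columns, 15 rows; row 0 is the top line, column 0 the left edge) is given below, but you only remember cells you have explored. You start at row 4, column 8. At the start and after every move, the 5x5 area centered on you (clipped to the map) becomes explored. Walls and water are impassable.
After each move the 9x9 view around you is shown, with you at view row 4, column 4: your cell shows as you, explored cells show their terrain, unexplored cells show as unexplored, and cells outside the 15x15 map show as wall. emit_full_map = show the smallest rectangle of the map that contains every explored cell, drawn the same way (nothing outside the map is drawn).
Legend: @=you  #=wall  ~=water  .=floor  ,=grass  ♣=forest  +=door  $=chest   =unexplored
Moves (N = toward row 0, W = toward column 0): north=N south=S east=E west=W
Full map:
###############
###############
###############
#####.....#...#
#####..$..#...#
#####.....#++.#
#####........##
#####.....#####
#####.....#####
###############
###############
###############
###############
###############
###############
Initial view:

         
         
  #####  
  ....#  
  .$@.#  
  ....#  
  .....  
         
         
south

         
  #####  
  ....#  
  .$..#  
  ..@.#  
  .....  
  ....#  
         
         

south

  #####  
  ....#  
  .$..#  
  ....#  
  ..@..  
  ....#  
  ....#  
         
         

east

 #####   
 ....#   
 .$..#.  
 ....#+  
 ...@..  
 ....##  
 ....##  
         
         

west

  #####  
  ....#  
  .$..#. 
  ....#+ 
  ..@... 
  ....## 
  ....## 
         
         

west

   ##### 
   ....# 
  ..$..#.
  .....#+
  ..@....
  .....##
  .....##
         
         

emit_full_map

 ##### 
 ....# 
..$..#.
.....#+
..@....
.....##
.....##

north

         
   ##### 
  .....# 
  ..$..#.
  ..@..#+
  .......
  .....##
  .....##
         

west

         
    #####
  #.....#
  #..$..#
  #.@...#
  #......
  #.....#
   .....#
         

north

         
         
  #######
  #.....#
  #.@$..#
  #.....#
  #......
  #.....#
   .....#

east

         
         
 ####### 
 #.....# 
 #..@..#.
 #.....#+
 #.......
 #.....##
  .....##

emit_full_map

####### 
#.....# 
#..@..#.
#.....#+
#.......
#.....##
 .....##


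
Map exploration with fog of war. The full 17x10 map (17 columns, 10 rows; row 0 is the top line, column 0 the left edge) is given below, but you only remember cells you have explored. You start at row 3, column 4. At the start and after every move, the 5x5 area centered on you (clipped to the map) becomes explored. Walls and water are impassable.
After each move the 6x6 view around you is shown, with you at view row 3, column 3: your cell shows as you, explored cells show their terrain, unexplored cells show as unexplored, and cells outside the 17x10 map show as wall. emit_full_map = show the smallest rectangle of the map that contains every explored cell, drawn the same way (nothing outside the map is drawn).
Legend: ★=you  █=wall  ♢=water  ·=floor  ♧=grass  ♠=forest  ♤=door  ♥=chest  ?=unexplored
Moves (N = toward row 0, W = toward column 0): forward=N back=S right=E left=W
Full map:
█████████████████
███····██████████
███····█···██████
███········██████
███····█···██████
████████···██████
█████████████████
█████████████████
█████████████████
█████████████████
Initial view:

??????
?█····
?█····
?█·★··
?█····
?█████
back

?█····
?█····
?█····
?█·★··
?█████
?█████

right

█····?
█····█
█·····
█··★·█
██████
██████

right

····??
····█·
······
···★█·
█████·
██████

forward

??????
····██
····█·
···★··
····█·
█████·

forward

██████
?█████
····██
···★█·
······
····█·

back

?█████
····██
····█·
···★··
····█·
█████·

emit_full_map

??█████
█····██
█····█·
█···★··
█····█·
██████·
███████

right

█████?
···███
···█··
···★··
···█··
████··

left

?█████
····██
····█·
···★··
····█·
█████·

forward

██████
?█████
····██
···★█·
······
····█·

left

██████
?█████
█····█
█··★·█
█·····
█····█

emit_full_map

?██████?
█····███
█··★·█··
█·······
█····█··
██████··
███████?

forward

██████
██████
?█████
█··★·█
█····█
█·····

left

██████
██████
?█████
?█·★··
?█····
?█····

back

██████
?█████
?█····
?█·★··
?█····
?█····

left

██████
?█████
?██···
?██★··
?██···
?██···

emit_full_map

████████?
██····███
██★···█··
██·······
██····█··
?██████··
?███████?


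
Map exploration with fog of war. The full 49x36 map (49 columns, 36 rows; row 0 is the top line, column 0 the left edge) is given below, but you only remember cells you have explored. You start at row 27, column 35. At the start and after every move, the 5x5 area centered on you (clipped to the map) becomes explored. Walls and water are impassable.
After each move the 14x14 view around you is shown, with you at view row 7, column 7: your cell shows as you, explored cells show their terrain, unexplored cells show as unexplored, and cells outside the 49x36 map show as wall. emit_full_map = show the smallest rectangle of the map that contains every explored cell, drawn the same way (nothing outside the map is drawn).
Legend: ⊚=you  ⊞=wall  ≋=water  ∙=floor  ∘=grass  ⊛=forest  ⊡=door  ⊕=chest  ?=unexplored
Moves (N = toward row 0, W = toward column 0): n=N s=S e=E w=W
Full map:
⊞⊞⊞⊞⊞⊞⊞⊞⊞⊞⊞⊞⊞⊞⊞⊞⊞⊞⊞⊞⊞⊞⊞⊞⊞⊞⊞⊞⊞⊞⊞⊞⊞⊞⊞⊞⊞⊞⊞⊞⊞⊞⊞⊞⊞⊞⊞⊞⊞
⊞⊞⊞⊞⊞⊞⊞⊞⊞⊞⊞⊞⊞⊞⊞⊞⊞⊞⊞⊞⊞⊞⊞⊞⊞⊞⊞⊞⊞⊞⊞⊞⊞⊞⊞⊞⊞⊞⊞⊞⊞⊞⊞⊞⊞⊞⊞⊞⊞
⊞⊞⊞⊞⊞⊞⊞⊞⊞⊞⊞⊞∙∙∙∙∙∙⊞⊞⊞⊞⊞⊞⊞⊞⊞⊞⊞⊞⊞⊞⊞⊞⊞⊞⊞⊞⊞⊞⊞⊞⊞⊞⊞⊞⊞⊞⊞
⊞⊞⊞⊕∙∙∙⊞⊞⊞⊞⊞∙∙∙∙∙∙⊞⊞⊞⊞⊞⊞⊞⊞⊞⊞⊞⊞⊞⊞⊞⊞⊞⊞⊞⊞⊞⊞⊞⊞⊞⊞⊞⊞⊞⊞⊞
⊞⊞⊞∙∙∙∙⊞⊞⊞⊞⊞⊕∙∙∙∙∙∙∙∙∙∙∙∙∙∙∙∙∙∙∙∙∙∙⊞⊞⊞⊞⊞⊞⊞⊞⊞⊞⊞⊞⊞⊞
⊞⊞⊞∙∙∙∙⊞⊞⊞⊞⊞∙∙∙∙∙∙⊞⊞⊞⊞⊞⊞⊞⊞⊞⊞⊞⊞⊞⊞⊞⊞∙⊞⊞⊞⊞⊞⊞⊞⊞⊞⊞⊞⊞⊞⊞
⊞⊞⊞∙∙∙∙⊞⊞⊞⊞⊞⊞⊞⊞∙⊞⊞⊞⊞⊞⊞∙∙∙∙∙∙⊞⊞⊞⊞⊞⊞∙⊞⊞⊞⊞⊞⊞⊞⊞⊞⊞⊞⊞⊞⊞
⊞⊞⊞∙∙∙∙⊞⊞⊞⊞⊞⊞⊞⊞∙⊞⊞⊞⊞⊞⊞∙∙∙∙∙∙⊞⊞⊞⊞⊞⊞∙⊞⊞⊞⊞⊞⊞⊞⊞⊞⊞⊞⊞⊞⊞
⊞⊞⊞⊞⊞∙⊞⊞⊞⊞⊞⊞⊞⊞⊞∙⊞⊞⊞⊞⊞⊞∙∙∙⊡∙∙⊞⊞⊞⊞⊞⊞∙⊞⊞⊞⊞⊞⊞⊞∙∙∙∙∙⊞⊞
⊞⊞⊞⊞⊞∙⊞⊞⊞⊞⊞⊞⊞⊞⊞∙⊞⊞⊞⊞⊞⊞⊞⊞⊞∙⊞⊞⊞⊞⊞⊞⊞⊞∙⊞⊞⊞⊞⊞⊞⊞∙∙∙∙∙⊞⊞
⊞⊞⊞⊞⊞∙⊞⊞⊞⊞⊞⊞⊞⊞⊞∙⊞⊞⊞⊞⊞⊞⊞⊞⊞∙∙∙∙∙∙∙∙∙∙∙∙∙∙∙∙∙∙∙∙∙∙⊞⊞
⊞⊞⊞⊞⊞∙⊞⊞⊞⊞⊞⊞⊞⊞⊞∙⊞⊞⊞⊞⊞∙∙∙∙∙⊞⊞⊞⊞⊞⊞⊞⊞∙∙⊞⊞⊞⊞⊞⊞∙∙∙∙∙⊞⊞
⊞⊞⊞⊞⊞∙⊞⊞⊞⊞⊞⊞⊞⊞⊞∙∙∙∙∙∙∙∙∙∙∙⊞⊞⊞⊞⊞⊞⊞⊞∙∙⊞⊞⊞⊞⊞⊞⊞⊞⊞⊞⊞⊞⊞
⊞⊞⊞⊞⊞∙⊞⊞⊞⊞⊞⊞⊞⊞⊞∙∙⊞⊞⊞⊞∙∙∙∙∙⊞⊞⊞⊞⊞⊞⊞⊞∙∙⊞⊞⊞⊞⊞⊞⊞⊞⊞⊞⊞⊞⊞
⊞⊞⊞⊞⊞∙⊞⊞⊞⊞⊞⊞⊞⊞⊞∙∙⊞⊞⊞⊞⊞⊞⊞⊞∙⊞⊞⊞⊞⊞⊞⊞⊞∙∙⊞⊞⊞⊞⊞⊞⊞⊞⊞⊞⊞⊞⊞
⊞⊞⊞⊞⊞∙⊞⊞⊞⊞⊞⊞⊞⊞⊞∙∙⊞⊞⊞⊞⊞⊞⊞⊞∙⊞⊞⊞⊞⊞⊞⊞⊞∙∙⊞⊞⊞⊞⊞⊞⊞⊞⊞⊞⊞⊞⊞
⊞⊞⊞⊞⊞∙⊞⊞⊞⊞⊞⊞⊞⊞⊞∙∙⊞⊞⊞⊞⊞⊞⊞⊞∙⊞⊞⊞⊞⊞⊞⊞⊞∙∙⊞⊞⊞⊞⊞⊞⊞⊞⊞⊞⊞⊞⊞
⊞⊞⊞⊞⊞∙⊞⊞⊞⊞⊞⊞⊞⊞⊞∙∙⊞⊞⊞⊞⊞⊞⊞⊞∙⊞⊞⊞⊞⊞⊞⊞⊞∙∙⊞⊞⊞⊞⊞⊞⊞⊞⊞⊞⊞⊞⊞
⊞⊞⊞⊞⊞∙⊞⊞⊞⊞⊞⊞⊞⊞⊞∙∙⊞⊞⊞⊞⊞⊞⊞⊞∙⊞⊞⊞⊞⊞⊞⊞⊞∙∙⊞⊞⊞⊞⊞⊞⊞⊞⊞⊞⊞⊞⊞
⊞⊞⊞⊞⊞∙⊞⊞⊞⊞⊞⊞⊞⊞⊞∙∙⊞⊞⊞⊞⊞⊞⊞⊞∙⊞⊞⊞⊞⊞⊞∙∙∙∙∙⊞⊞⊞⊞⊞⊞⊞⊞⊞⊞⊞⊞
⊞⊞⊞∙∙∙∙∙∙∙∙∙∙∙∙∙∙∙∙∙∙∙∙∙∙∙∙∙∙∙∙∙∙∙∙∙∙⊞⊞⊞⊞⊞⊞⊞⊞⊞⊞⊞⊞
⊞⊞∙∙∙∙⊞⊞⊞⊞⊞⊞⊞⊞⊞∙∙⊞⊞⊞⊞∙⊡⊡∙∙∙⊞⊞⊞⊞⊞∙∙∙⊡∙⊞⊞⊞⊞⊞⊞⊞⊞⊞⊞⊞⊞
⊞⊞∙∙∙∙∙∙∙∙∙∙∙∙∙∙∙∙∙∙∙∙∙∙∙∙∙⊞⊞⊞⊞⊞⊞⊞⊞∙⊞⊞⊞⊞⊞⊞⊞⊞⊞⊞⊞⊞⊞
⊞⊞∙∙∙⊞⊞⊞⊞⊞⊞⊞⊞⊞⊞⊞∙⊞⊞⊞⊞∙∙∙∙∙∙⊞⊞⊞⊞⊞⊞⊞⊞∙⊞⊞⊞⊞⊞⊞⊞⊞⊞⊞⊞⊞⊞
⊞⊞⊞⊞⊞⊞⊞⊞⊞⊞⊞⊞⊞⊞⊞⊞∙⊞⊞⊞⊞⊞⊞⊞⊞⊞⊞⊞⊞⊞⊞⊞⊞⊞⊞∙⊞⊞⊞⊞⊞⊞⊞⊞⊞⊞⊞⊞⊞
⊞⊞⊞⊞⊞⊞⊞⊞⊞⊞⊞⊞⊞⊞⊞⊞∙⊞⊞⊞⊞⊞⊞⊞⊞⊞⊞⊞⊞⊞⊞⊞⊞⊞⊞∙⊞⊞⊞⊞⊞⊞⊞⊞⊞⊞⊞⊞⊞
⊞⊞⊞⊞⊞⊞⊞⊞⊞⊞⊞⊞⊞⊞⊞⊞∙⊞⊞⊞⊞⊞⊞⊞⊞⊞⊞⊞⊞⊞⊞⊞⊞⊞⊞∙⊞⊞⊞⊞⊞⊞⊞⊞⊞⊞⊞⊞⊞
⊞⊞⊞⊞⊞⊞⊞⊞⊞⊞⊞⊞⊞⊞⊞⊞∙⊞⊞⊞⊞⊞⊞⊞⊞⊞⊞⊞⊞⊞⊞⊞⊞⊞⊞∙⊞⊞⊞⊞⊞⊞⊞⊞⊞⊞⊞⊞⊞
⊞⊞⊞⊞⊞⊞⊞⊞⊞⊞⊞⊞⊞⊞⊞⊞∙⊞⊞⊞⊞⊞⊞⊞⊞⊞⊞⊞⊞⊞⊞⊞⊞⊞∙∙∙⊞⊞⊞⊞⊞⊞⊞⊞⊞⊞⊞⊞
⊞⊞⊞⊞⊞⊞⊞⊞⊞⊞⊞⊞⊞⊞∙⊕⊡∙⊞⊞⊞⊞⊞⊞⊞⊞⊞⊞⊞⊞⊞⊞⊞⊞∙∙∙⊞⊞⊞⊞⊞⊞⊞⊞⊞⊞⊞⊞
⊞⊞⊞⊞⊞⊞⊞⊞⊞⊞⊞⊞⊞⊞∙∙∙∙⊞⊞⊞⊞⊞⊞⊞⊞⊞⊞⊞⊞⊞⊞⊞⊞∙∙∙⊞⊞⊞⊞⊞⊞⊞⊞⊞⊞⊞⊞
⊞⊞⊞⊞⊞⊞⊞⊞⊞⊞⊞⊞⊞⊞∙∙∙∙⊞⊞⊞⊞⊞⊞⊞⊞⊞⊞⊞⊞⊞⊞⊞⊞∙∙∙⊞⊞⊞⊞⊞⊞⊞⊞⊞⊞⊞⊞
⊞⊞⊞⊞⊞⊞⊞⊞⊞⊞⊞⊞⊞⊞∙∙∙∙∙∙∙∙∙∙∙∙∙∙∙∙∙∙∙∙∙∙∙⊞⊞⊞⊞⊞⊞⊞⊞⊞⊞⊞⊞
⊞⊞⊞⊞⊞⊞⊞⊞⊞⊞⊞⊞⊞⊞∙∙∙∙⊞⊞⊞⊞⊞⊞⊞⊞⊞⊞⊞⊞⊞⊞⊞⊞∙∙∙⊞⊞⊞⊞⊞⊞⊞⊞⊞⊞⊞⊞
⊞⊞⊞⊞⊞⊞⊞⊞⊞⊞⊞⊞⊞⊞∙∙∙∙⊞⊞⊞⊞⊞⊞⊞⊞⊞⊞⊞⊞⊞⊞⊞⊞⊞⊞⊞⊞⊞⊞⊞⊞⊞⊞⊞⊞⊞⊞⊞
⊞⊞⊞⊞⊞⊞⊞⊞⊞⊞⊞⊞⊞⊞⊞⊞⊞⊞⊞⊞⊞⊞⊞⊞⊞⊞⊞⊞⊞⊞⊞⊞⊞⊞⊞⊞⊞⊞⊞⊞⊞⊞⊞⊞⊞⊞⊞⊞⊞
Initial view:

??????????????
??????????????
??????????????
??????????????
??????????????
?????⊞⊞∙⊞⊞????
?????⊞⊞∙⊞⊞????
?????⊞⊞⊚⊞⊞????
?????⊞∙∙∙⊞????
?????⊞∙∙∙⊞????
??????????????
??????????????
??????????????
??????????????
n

??????????????
??????????????
??????????????
??????????????
??????????????
?????⊞⊞∙⊞⊞????
?????⊞⊞∙⊞⊞????
?????⊞⊞⊚⊞⊞????
?????⊞⊞∙⊞⊞????
?????⊞∙∙∙⊞????
?????⊞∙∙∙⊞????
??????????????
??????????????
??????????????

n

??????????????
??????????????
??????????????
??????????????
??????????????
?????⊞⊞∙⊞⊞????
?????⊞⊞∙⊞⊞????
?????⊞⊞⊚⊞⊞????
?????⊞⊞∙⊞⊞????
?????⊞⊞∙⊞⊞????
?????⊞∙∙∙⊞????
?????⊞∙∙∙⊞????
??????????????
??????????????

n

??????????????
??????????????
??????????????
??????????????
??????????????
?????⊞⊞∙⊞⊞????
?????⊞⊞∙⊞⊞????
?????⊞⊞⊚⊞⊞????
?????⊞⊞∙⊞⊞????
?????⊞⊞∙⊞⊞????
?????⊞⊞∙⊞⊞????
?????⊞∙∙∙⊞????
?????⊞∙∙∙⊞????
??????????????

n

??????????????
??????????????
??????????????
??????????????
??????????????
?????∙∙⊡∙⊞????
?????⊞⊞∙⊞⊞????
?????⊞⊞⊚⊞⊞????
?????⊞⊞∙⊞⊞????
?????⊞⊞∙⊞⊞????
?????⊞⊞∙⊞⊞????
?????⊞⊞∙⊞⊞????
?????⊞∙∙∙⊞????
?????⊞∙∙∙⊞????

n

??????????????
??????????????
??????????????
??????????????
??????????????
?????∙∙∙∙⊞????
?????∙∙⊡∙⊞????
?????⊞⊞⊚⊞⊞????
?????⊞⊞∙⊞⊞????
?????⊞⊞∙⊞⊞????
?????⊞⊞∙⊞⊞????
?????⊞⊞∙⊞⊞????
?????⊞⊞∙⊞⊞????
?????⊞∙∙∙⊞????

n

??????????????
??????????????
??????????????
??????????????
??????????????
?????∙∙∙∙⊞????
?????∙∙∙∙⊞????
?????∙∙⊚∙⊞????
?????⊞⊞∙⊞⊞????
?????⊞⊞∙⊞⊞????
?????⊞⊞∙⊞⊞????
?????⊞⊞∙⊞⊞????
?????⊞⊞∙⊞⊞????
?????⊞⊞∙⊞⊞????

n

??????????????
??????????????
??????????????
??????????????
??????????????
?????⊞∙∙⊞⊞????
?????∙∙∙∙⊞????
?????∙∙⊚∙⊞????
?????∙∙⊡∙⊞????
?????⊞⊞∙⊞⊞????
?????⊞⊞∙⊞⊞????
?????⊞⊞∙⊞⊞????
?????⊞⊞∙⊞⊞????
?????⊞⊞∙⊞⊞????

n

??????????????
??????????????
??????????????
??????????????
??????????????
?????⊞∙∙⊞⊞????
?????⊞∙∙⊞⊞????
?????∙∙⊚∙⊞????
?????∙∙∙∙⊞????
?????∙∙⊡∙⊞????
?????⊞⊞∙⊞⊞????
?????⊞⊞∙⊞⊞????
?????⊞⊞∙⊞⊞????
?????⊞⊞∙⊞⊞????

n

??????????????
??????????????
??????????????
??????????????
??????????????
?????⊞∙∙⊞⊞????
?????⊞∙∙⊞⊞????
?????⊞∙⊚⊞⊞????
?????∙∙∙∙⊞????
?????∙∙∙∙⊞????
?????∙∙⊡∙⊞????
?????⊞⊞∙⊞⊞????
?????⊞⊞∙⊞⊞????
?????⊞⊞∙⊞⊞????

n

??????????????
??????????????
??????????????
??????????????
??????????????
?????⊞∙∙⊞⊞????
?????⊞∙∙⊞⊞????
?????⊞∙⊚⊞⊞????
?????⊞∙∙⊞⊞????
?????∙∙∙∙⊞????
?????∙∙∙∙⊞????
?????∙∙⊡∙⊞????
?????⊞⊞∙⊞⊞????
?????⊞⊞∙⊞⊞????

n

??????????????
??????????????
??????????????
??????????????
??????????????
?????⊞∙∙⊞⊞????
?????⊞∙∙⊞⊞????
?????⊞∙⊚⊞⊞????
?????⊞∙∙⊞⊞????
?????⊞∙∙⊞⊞????
?????∙∙∙∙⊞????
?????∙∙∙∙⊞????
?????∙∙⊡∙⊞????
?????⊞⊞∙⊞⊞????

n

??????????????
??????????????
??????????????
??????????????
??????????????
?????⊞∙∙⊞⊞????
?????⊞∙∙⊞⊞????
?????⊞∙⊚⊞⊞????
?????⊞∙∙⊞⊞????
?????⊞∙∙⊞⊞????
?????⊞∙∙⊞⊞????
?????∙∙∙∙⊞????
?????∙∙∙∙⊞????
?????∙∙⊡∙⊞????

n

??????????????
??????????????
??????????????
??????????????
??????????????
?????⊞∙∙⊞⊞????
?????⊞∙∙⊞⊞????
?????⊞∙⊚⊞⊞????
?????⊞∙∙⊞⊞????
?????⊞∙∙⊞⊞????
?????⊞∙∙⊞⊞????
?????⊞∙∙⊞⊞????
?????∙∙∙∙⊞????
?????∙∙∙∙⊞????

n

??????????????
??????????????
??????????????
??????????????
??????????????
?????⊞∙∙⊞⊞????
?????⊞∙∙⊞⊞????
?????⊞∙⊚⊞⊞????
?????⊞∙∙⊞⊞????
?????⊞∙∙⊞⊞????
?????⊞∙∙⊞⊞????
?????⊞∙∙⊞⊞????
?????⊞∙∙⊞⊞????
?????∙∙∙∙⊞????

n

??????????????
??????????????
??????????????
??????????????
??????????????
?????∙∙∙∙∙????
?????⊞∙∙⊞⊞????
?????⊞∙⊚⊞⊞????
?????⊞∙∙⊞⊞????
?????⊞∙∙⊞⊞????
?????⊞∙∙⊞⊞????
?????⊞∙∙⊞⊞????
?????⊞∙∙⊞⊞????
?????⊞∙∙⊞⊞????

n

??????????????
??????????????
??????????????
??????????????
??????????????
?????⊞∙⊞⊞⊞????
?????∙∙∙∙∙????
?????⊞∙⊚⊞⊞????
?????⊞∙∙⊞⊞????
?????⊞∙∙⊞⊞????
?????⊞∙∙⊞⊞????
?????⊞∙∙⊞⊞????
?????⊞∙∙⊞⊞????
?????⊞∙∙⊞⊞????

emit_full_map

⊞∙⊞⊞⊞
∙∙∙∙∙
⊞∙⊚⊞⊞
⊞∙∙⊞⊞
⊞∙∙⊞⊞
⊞∙∙⊞⊞
⊞∙∙⊞⊞
⊞∙∙⊞⊞
⊞∙∙⊞⊞
⊞∙∙⊞⊞
∙∙∙∙⊞
∙∙∙∙⊞
∙∙⊡∙⊞
⊞⊞∙⊞⊞
⊞⊞∙⊞⊞
⊞⊞∙⊞⊞
⊞⊞∙⊞⊞
⊞⊞∙⊞⊞
⊞⊞∙⊞⊞
⊞∙∙∙⊞
⊞∙∙∙⊞


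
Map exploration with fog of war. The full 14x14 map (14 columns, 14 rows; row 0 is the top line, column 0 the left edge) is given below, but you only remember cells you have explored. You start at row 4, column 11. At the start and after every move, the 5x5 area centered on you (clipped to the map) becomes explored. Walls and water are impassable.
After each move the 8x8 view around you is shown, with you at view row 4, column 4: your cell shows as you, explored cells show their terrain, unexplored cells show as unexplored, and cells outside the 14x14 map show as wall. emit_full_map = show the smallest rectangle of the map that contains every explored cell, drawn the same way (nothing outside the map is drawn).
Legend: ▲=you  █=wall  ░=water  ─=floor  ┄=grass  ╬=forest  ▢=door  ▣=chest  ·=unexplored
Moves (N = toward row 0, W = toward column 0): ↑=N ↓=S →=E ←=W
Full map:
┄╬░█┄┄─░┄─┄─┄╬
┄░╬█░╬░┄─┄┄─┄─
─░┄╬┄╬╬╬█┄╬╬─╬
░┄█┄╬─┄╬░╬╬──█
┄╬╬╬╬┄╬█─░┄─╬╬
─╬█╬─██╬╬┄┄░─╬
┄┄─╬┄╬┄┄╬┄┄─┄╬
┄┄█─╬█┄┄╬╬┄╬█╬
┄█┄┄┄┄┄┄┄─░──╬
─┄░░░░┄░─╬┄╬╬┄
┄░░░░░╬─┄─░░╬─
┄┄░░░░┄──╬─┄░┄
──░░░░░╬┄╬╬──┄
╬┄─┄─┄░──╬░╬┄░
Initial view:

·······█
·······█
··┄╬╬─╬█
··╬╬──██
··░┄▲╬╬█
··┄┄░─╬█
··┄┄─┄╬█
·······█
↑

████████
·······█
··┄┄─┄─█
··┄╬╬─╬█
··╬╬▲─██
··░┄─╬╬█
··┄┄░─╬█
··┄┄─┄╬█

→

████████
······██
·┄┄─┄─██
·┄╬╬─╬██
·╬╬─▲███
·░┄─╬╬██
·┄┄░─╬██
·┄┄─┄╬██

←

████████
·······█
··┄┄─┄─█
··┄╬╬─╬█
··╬╬▲─██
··░┄─╬╬█
··┄┄░─╬█
··┄┄─┄╬█

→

████████
······██
·┄┄─┄─██
·┄╬╬─╬██
·╬╬─▲███
·░┄─╬╬██
·┄┄░─╬██
·┄┄─┄╬██

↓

······██
·┄┄─┄─██
·┄╬╬─╬██
·╬╬──███
·░┄─▲╬██
·┄┄░─╬██
·┄┄─┄╬██
······██

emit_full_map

┄┄─┄─
┄╬╬─╬
╬╬──█
░┄─▲╬
┄┄░─╬
┄┄─┄╬

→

·····███
┄┄─┄─███
┄╬╬─╬███
╬╬──████
░┄─╬▲███
┄┄░─╬███
┄┄─┄╬███
·····███

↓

┄┄─┄─███
┄╬╬─╬███
╬╬──████
░┄─╬╬███
┄┄░─▲███
┄┄─┄╬███
··╬█╬███
·····███

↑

·····███
┄┄─┄─███
┄╬╬─╬███
╬╬──████
░┄─╬▲███
┄┄░─╬███
┄┄─┄╬███
··╬█╬███

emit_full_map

┄┄─┄─
┄╬╬─╬
╬╬──█
░┄─╬▲
┄┄░─╬
┄┄─┄╬
··╬█╬


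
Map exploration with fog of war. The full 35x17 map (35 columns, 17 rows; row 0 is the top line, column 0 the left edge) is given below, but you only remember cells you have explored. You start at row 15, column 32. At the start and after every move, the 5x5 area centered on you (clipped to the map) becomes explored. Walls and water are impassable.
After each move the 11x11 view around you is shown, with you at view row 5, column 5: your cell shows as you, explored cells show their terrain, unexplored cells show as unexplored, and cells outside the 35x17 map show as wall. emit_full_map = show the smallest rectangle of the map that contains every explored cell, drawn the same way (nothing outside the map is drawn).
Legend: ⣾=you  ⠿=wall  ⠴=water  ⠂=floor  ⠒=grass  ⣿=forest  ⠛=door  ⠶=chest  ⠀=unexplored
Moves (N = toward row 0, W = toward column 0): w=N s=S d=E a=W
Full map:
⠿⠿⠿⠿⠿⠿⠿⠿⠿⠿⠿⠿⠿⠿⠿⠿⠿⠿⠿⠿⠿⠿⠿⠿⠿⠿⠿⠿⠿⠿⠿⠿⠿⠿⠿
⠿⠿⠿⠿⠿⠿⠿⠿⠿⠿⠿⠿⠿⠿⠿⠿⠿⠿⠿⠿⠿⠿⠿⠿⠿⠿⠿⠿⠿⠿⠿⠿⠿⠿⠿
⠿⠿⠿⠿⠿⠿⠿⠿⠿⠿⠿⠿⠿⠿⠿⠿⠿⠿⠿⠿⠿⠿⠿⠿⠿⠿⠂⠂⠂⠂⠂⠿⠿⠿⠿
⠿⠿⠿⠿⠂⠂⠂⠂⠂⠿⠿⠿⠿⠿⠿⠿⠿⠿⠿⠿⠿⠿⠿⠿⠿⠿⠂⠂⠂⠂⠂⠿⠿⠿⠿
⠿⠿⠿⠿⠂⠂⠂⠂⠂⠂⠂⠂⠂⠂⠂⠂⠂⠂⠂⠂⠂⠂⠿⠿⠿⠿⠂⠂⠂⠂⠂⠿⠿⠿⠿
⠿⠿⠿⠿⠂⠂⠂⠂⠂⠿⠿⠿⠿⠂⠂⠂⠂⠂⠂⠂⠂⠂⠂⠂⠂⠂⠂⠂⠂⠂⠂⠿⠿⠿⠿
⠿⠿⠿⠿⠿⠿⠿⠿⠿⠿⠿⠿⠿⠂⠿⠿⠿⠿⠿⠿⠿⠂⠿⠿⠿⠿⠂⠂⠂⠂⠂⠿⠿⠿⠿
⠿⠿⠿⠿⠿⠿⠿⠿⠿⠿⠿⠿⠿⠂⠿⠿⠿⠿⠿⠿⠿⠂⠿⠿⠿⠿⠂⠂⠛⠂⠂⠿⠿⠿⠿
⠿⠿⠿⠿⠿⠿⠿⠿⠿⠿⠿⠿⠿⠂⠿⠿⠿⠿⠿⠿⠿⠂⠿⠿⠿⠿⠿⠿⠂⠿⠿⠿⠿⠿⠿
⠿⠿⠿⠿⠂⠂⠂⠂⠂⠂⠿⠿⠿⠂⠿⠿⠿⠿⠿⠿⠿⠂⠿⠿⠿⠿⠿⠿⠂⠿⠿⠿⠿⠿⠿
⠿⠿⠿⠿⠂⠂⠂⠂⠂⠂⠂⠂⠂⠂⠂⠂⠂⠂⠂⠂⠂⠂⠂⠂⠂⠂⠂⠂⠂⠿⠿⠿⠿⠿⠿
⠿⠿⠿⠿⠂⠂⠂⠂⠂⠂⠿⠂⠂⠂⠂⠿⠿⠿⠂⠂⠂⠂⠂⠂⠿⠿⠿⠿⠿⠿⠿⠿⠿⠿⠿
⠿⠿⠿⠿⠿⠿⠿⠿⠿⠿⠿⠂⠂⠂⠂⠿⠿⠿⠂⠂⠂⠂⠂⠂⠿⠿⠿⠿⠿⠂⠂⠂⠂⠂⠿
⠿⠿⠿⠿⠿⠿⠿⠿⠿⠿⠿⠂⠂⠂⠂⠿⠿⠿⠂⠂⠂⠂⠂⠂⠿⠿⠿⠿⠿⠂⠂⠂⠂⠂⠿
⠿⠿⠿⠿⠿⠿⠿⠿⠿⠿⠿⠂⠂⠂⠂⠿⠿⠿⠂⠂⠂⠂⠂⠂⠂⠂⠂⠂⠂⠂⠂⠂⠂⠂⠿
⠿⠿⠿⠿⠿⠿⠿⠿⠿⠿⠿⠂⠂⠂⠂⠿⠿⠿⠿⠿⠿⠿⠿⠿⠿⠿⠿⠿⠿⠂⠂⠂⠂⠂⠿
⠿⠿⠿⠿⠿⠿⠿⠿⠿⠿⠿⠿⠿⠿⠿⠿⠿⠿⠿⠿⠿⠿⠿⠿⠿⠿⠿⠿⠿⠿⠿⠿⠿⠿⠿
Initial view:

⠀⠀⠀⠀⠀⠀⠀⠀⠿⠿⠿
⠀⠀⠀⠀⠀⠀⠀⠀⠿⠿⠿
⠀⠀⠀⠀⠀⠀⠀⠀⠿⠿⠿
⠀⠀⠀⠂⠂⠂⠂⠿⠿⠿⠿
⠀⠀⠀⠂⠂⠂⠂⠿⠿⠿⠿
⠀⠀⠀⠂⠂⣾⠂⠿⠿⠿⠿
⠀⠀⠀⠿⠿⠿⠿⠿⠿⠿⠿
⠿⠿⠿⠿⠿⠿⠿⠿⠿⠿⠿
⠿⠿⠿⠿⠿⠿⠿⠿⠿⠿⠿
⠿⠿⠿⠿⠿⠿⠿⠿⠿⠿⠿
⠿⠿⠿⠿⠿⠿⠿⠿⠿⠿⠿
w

⠀⠀⠀⠀⠀⠀⠀⠀⠿⠿⠿
⠀⠀⠀⠀⠀⠀⠀⠀⠿⠿⠿
⠀⠀⠀⠀⠀⠀⠀⠀⠿⠿⠿
⠀⠀⠀⠂⠂⠂⠂⠿⠿⠿⠿
⠀⠀⠀⠂⠂⠂⠂⠿⠿⠿⠿
⠀⠀⠀⠂⠂⣾⠂⠿⠿⠿⠿
⠀⠀⠀⠂⠂⠂⠂⠿⠿⠿⠿
⠀⠀⠀⠿⠿⠿⠿⠿⠿⠿⠿
⠿⠿⠿⠿⠿⠿⠿⠿⠿⠿⠿
⠿⠿⠿⠿⠿⠿⠿⠿⠿⠿⠿
⠿⠿⠿⠿⠿⠿⠿⠿⠿⠿⠿

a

⠀⠀⠀⠀⠀⠀⠀⠀⠀⠿⠿
⠀⠀⠀⠀⠀⠀⠀⠀⠀⠿⠿
⠀⠀⠀⠀⠀⠀⠀⠀⠀⠿⠿
⠀⠀⠀⠂⠂⠂⠂⠂⠿⠿⠿
⠀⠀⠀⠂⠂⠂⠂⠂⠿⠿⠿
⠀⠀⠀⠂⠂⣾⠂⠂⠿⠿⠿
⠀⠀⠀⠂⠂⠂⠂⠂⠿⠿⠿
⠀⠀⠀⠿⠿⠿⠿⠿⠿⠿⠿
⠿⠿⠿⠿⠿⠿⠿⠿⠿⠿⠿
⠿⠿⠿⠿⠿⠿⠿⠿⠿⠿⠿
⠿⠿⠿⠿⠿⠿⠿⠿⠿⠿⠿

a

⠀⠀⠀⠀⠀⠀⠀⠀⠀⠀⠿
⠀⠀⠀⠀⠀⠀⠀⠀⠀⠀⠿
⠀⠀⠀⠀⠀⠀⠀⠀⠀⠀⠿
⠀⠀⠀⠿⠂⠂⠂⠂⠂⠿⠿
⠀⠀⠀⠿⠂⠂⠂⠂⠂⠿⠿
⠀⠀⠀⠂⠂⣾⠂⠂⠂⠿⠿
⠀⠀⠀⠿⠂⠂⠂⠂⠂⠿⠿
⠀⠀⠀⠿⠿⠿⠿⠿⠿⠿⠿
⠿⠿⠿⠿⠿⠿⠿⠿⠿⠿⠿
⠿⠿⠿⠿⠿⠿⠿⠿⠿⠿⠿
⠿⠿⠿⠿⠿⠿⠿⠿⠿⠿⠿

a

⠀⠀⠀⠀⠀⠀⠀⠀⠀⠀⠀
⠀⠀⠀⠀⠀⠀⠀⠀⠀⠀⠀
⠀⠀⠀⠀⠀⠀⠀⠀⠀⠀⠀
⠀⠀⠀⠿⠿⠂⠂⠂⠂⠂⠿
⠀⠀⠀⠿⠿⠂⠂⠂⠂⠂⠿
⠀⠀⠀⠂⠂⣾⠂⠂⠂⠂⠿
⠀⠀⠀⠿⠿⠂⠂⠂⠂⠂⠿
⠀⠀⠀⠿⠿⠿⠿⠿⠿⠿⠿
⠿⠿⠿⠿⠿⠿⠿⠿⠿⠿⠿
⠿⠿⠿⠿⠿⠿⠿⠿⠿⠿⠿
⠿⠿⠿⠿⠿⠿⠿⠿⠿⠿⠿

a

⠀⠀⠀⠀⠀⠀⠀⠀⠀⠀⠀
⠀⠀⠀⠀⠀⠀⠀⠀⠀⠀⠀
⠀⠀⠀⠀⠀⠀⠀⠀⠀⠀⠀
⠀⠀⠀⠿⠿⠿⠂⠂⠂⠂⠂
⠀⠀⠀⠿⠿⠿⠂⠂⠂⠂⠂
⠀⠀⠀⠂⠂⣾⠂⠂⠂⠂⠂
⠀⠀⠀⠿⠿⠿⠂⠂⠂⠂⠂
⠀⠀⠀⠿⠿⠿⠿⠿⠿⠿⠿
⠿⠿⠿⠿⠿⠿⠿⠿⠿⠿⠿
⠿⠿⠿⠿⠿⠿⠿⠿⠿⠿⠿
⠿⠿⠿⠿⠿⠿⠿⠿⠿⠿⠿

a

⠀⠀⠀⠀⠀⠀⠀⠀⠀⠀⠀
⠀⠀⠀⠀⠀⠀⠀⠀⠀⠀⠀
⠀⠀⠀⠀⠀⠀⠀⠀⠀⠀⠀
⠀⠀⠀⠿⠿⠿⠿⠂⠂⠂⠂
⠀⠀⠀⠿⠿⠿⠿⠂⠂⠂⠂
⠀⠀⠀⠂⠂⣾⠂⠂⠂⠂⠂
⠀⠀⠀⠿⠿⠿⠿⠂⠂⠂⠂
⠀⠀⠀⠿⠿⠿⠿⠿⠿⠿⠿
⠿⠿⠿⠿⠿⠿⠿⠿⠿⠿⠿
⠿⠿⠿⠿⠿⠿⠿⠿⠿⠿⠿
⠿⠿⠿⠿⠿⠿⠿⠿⠿⠿⠿

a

⠀⠀⠀⠀⠀⠀⠀⠀⠀⠀⠀
⠀⠀⠀⠀⠀⠀⠀⠀⠀⠀⠀
⠀⠀⠀⠀⠀⠀⠀⠀⠀⠀⠀
⠀⠀⠀⠿⠿⠿⠿⠿⠂⠂⠂
⠀⠀⠀⠿⠿⠿⠿⠿⠂⠂⠂
⠀⠀⠀⠂⠂⣾⠂⠂⠂⠂⠂
⠀⠀⠀⠿⠿⠿⠿⠿⠂⠂⠂
⠀⠀⠀⠿⠿⠿⠿⠿⠿⠿⠿
⠿⠿⠿⠿⠿⠿⠿⠿⠿⠿⠿
⠿⠿⠿⠿⠿⠿⠿⠿⠿⠿⠿
⠿⠿⠿⠿⠿⠿⠿⠿⠿⠿⠿

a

⠀⠀⠀⠀⠀⠀⠀⠀⠀⠀⠀
⠀⠀⠀⠀⠀⠀⠀⠀⠀⠀⠀
⠀⠀⠀⠀⠀⠀⠀⠀⠀⠀⠀
⠀⠀⠀⠂⠿⠿⠿⠿⠿⠂⠂
⠀⠀⠀⠂⠿⠿⠿⠿⠿⠂⠂
⠀⠀⠀⠂⠂⣾⠂⠂⠂⠂⠂
⠀⠀⠀⠿⠿⠿⠿⠿⠿⠂⠂
⠀⠀⠀⠿⠿⠿⠿⠿⠿⠿⠿
⠿⠿⠿⠿⠿⠿⠿⠿⠿⠿⠿
⠿⠿⠿⠿⠿⠿⠿⠿⠿⠿⠿
⠿⠿⠿⠿⠿⠿⠿⠿⠿⠿⠿

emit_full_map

⠂⠿⠿⠿⠿⠿⠂⠂⠂⠂⠂⠿
⠂⠿⠿⠿⠿⠿⠂⠂⠂⠂⠂⠿
⠂⠂⣾⠂⠂⠂⠂⠂⠂⠂⠂⠿
⠿⠿⠿⠿⠿⠿⠂⠂⠂⠂⠂⠿
⠿⠿⠿⠿⠿⠿⠿⠿⠿⠿⠿⠿

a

⠀⠀⠀⠀⠀⠀⠀⠀⠀⠀⠀
⠀⠀⠀⠀⠀⠀⠀⠀⠀⠀⠀
⠀⠀⠀⠀⠀⠀⠀⠀⠀⠀⠀
⠀⠀⠀⠂⠂⠿⠿⠿⠿⠿⠂
⠀⠀⠀⠂⠂⠿⠿⠿⠿⠿⠂
⠀⠀⠀⠂⠂⣾⠂⠂⠂⠂⠂
⠀⠀⠀⠿⠿⠿⠿⠿⠿⠿⠂
⠀⠀⠀⠿⠿⠿⠿⠿⠿⠿⠿
⠿⠿⠿⠿⠿⠿⠿⠿⠿⠿⠿
⠿⠿⠿⠿⠿⠿⠿⠿⠿⠿⠿
⠿⠿⠿⠿⠿⠿⠿⠿⠿⠿⠿

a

⠀⠀⠀⠀⠀⠀⠀⠀⠀⠀⠀
⠀⠀⠀⠀⠀⠀⠀⠀⠀⠀⠀
⠀⠀⠀⠀⠀⠀⠀⠀⠀⠀⠀
⠀⠀⠀⠂⠂⠂⠿⠿⠿⠿⠿
⠀⠀⠀⠂⠂⠂⠿⠿⠿⠿⠿
⠀⠀⠀⠂⠂⣾⠂⠂⠂⠂⠂
⠀⠀⠀⠿⠿⠿⠿⠿⠿⠿⠿
⠀⠀⠀⠿⠿⠿⠿⠿⠿⠿⠿
⠿⠿⠿⠿⠿⠿⠿⠿⠿⠿⠿
⠿⠿⠿⠿⠿⠿⠿⠿⠿⠿⠿
⠿⠿⠿⠿⠿⠿⠿⠿⠿⠿⠿

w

⠀⠀⠀⠀⠀⠀⠀⠀⠀⠀⠀
⠀⠀⠀⠀⠀⠀⠀⠀⠀⠀⠀
⠀⠀⠀⠀⠀⠀⠀⠀⠀⠀⠀
⠀⠀⠀⠂⠂⠂⠿⠿⠀⠀⠀
⠀⠀⠀⠂⠂⠂⠿⠿⠿⠿⠿
⠀⠀⠀⠂⠂⣾⠿⠿⠿⠿⠿
⠀⠀⠀⠂⠂⠂⠂⠂⠂⠂⠂
⠀⠀⠀⠿⠿⠿⠿⠿⠿⠿⠿
⠀⠀⠀⠿⠿⠿⠿⠿⠿⠿⠿
⠿⠿⠿⠿⠿⠿⠿⠿⠿⠿⠿
⠿⠿⠿⠿⠿⠿⠿⠿⠿⠿⠿

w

⠀⠀⠀⠀⠀⠀⠀⠀⠀⠀⠀
⠀⠀⠀⠀⠀⠀⠀⠀⠀⠀⠀
⠀⠀⠀⠀⠀⠀⠀⠀⠀⠀⠀
⠀⠀⠀⠂⠂⠂⠂⠂⠀⠀⠀
⠀⠀⠀⠂⠂⠂⠿⠿⠀⠀⠀
⠀⠀⠀⠂⠂⣾⠿⠿⠿⠿⠿
⠀⠀⠀⠂⠂⠂⠿⠿⠿⠿⠿
⠀⠀⠀⠂⠂⠂⠂⠂⠂⠂⠂
⠀⠀⠀⠿⠿⠿⠿⠿⠿⠿⠿
⠀⠀⠀⠿⠿⠿⠿⠿⠿⠿⠿
⠿⠿⠿⠿⠿⠿⠿⠿⠿⠿⠿

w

⠀⠀⠀⠀⠀⠀⠀⠀⠀⠀⠀
⠀⠀⠀⠀⠀⠀⠀⠀⠀⠀⠀
⠀⠀⠀⠀⠀⠀⠀⠀⠀⠀⠀
⠀⠀⠀⠂⠿⠿⠿⠿⠀⠀⠀
⠀⠀⠀⠂⠂⠂⠂⠂⠀⠀⠀
⠀⠀⠀⠂⠂⣾⠿⠿⠀⠀⠀
⠀⠀⠀⠂⠂⠂⠿⠿⠿⠿⠿
⠀⠀⠀⠂⠂⠂⠿⠿⠿⠿⠿
⠀⠀⠀⠂⠂⠂⠂⠂⠂⠂⠂
⠀⠀⠀⠿⠿⠿⠿⠿⠿⠿⠿
⠀⠀⠀⠿⠿⠿⠿⠿⠿⠿⠿

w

⠀⠀⠀⠀⠀⠀⠀⠀⠀⠀⠀
⠀⠀⠀⠀⠀⠀⠀⠀⠀⠀⠀
⠀⠀⠀⠀⠀⠀⠀⠀⠀⠀⠀
⠀⠀⠀⠂⠿⠿⠿⠿⠀⠀⠀
⠀⠀⠀⠂⠿⠿⠿⠿⠀⠀⠀
⠀⠀⠀⠂⠂⣾⠂⠂⠀⠀⠀
⠀⠀⠀⠂⠂⠂⠿⠿⠀⠀⠀
⠀⠀⠀⠂⠂⠂⠿⠿⠿⠿⠿
⠀⠀⠀⠂⠂⠂⠿⠿⠿⠿⠿
⠀⠀⠀⠂⠂⠂⠂⠂⠂⠂⠂
⠀⠀⠀⠿⠿⠿⠿⠿⠿⠿⠿

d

⠀⠀⠀⠀⠀⠀⠀⠀⠀⠀⠀
⠀⠀⠀⠀⠀⠀⠀⠀⠀⠀⠀
⠀⠀⠀⠀⠀⠀⠀⠀⠀⠀⠀
⠀⠀⠂⠿⠿⠿⠿⠿⠀⠀⠀
⠀⠀⠂⠿⠿⠿⠿⠿⠀⠀⠀
⠀⠀⠂⠂⠂⣾⠂⠂⠀⠀⠀
⠀⠀⠂⠂⠂⠿⠿⠿⠀⠀⠀
⠀⠀⠂⠂⠂⠿⠿⠿⠿⠿⠂
⠀⠀⠂⠂⠂⠿⠿⠿⠿⠿⠂
⠀⠀⠂⠂⠂⠂⠂⠂⠂⠂⠂
⠀⠀⠿⠿⠿⠿⠿⠿⠿⠿⠂

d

⠀⠀⠀⠀⠀⠀⠀⠀⠀⠀⠀
⠀⠀⠀⠀⠀⠀⠀⠀⠀⠀⠀
⠀⠀⠀⠀⠀⠀⠀⠀⠀⠀⠀
⠀⠂⠿⠿⠿⠿⠿⠿⠀⠀⠀
⠀⠂⠿⠿⠿⠿⠿⠿⠀⠀⠀
⠀⠂⠂⠂⠂⣾⠂⠂⠀⠀⠀
⠀⠂⠂⠂⠿⠿⠿⠿⠀⠀⠀
⠀⠂⠂⠂⠿⠿⠿⠿⠿⠂⠂
⠀⠂⠂⠂⠿⠿⠿⠿⠿⠂⠂
⠀⠂⠂⠂⠂⠂⠂⠂⠂⠂⠂
⠀⠿⠿⠿⠿⠿⠿⠿⠿⠂⠂

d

⠀⠀⠀⠀⠀⠀⠀⠀⠀⠀⠀
⠀⠀⠀⠀⠀⠀⠀⠀⠀⠀⠀
⠀⠀⠀⠀⠀⠀⠀⠀⠀⠀⠀
⠂⠿⠿⠿⠿⠿⠿⠂⠀⠀⠀
⠂⠿⠿⠿⠿⠿⠿⠂⠀⠀⠀
⠂⠂⠂⠂⠂⣾⠂⠂⠀⠀⠀
⠂⠂⠂⠿⠿⠿⠿⠿⠀⠀⠀
⠂⠂⠂⠿⠿⠿⠿⠿⠂⠂⠂
⠂⠂⠂⠿⠿⠿⠿⠿⠂⠂⠂
⠂⠂⠂⠂⠂⠂⠂⠂⠂⠂⠂
⠿⠿⠿⠿⠿⠿⠿⠿⠂⠂⠂

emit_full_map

⠂⠿⠿⠿⠿⠿⠿⠂⠀⠀⠀⠀⠀⠀
⠂⠿⠿⠿⠿⠿⠿⠂⠀⠀⠀⠀⠀⠀
⠂⠂⠂⠂⠂⣾⠂⠂⠀⠀⠀⠀⠀⠀
⠂⠂⠂⠿⠿⠿⠿⠿⠀⠀⠀⠀⠀⠀
⠂⠂⠂⠿⠿⠿⠿⠿⠂⠂⠂⠂⠂⠿
⠂⠂⠂⠿⠿⠿⠿⠿⠂⠂⠂⠂⠂⠿
⠂⠂⠂⠂⠂⠂⠂⠂⠂⠂⠂⠂⠂⠿
⠿⠿⠿⠿⠿⠿⠿⠿⠂⠂⠂⠂⠂⠿
⠿⠿⠿⠿⠿⠿⠿⠿⠿⠿⠿⠿⠿⠿

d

⠀⠀⠀⠀⠀⠀⠀⠀⠀⠀⠀
⠀⠀⠀⠀⠀⠀⠀⠀⠀⠀⠀
⠀⠀⠀⠀⠀⠀⠀⠀⠀⠀⠀
⠿⠿⠿⠿⠿⠿⠂⠿⠀⠀⠀
⠿⠿⠿⠿⠿⠿⠂⠿⠀⠀⠀
⠂⠂⠂⠂⠂⣾⠂⠿⠀⠀⠀
⠂⠂⠿⠿⠿⠿⠿⠿⠀⠀⠀
⠂⠂⠿⠿⠿⠿⠿⠂⠂⠂⠂
⠂⠂⠿⠿⠿⠿⠿⠂⠂⠂⠂
⠂⠂⠂⠂⠂⠂⠂⠂⠂⠂⠂
⠿⠿⠿⠿⠿⠿⠿⠂⠂⠂⠂

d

⠀⠀⠀⠀⠀⠀⠀⠀⠀⠀⠀
⠀⠀⠀⠀⠀⠀⠀⠀⠀⠀⠀
⠀⠀⠀⠀⠀⠀⠀⠀⠀⠀⠀
⠿⠿⠿⠿⠿⠂⠿⠿⠀⠀⠀
⠿⠿⠿⠿⠿⠂⠿⠿⠀⠀⠀
⠂⠂⠂⠂⠂⣾⠿⠿⠀⠀⠀
⠂⠿⠿⠿⠿⠿⠿⠿⠀⠀⠀
⠂⠿⠿⠿⠿⠿⠂⠂⠂⠂⠂
⠂⠿⠿⠿⠿⠿⠂⠂⠂⠂⠂
⠂⠂⠂⠂⠂⠂⠂⠂⠂⠂⠂
⠿⠿⠿⠿⠿⠿⠂⠂⠂⠂⠂

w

⠀⠀⠀⠀⠀⠀⠀⠀⠀⠀⠀
⠀⠀⠀⠀⠀⠀⠀⠀⠀⠀⠀
⠀⠀⠀⠀⠀⠀⠀⠀⠀⠀⠀
⠀⠀⠀⠂⠂⠛⠂⠂⠀⠀⠀
⠿⠿⠿⠿⠿⠂⠿⠿⠀⠀⠀
⠿⠿⠿⠿⠿⣾⠿⠿⠀⠀⠀
⠂⠂⠂⠂⠂⠂⠿⠿⠀⠀⠀
⠂⠿⠿⠿⠿⠿⠿⠿⠀⠀⠀
⠂⠿⠿⠿⠿⠿⠂⠂⠂⠂⠂
⠂⠿⠿⠿⠿⠿⠂⠂⠂⠂⠂
⠂⠂⠂⠂⠂⠂⠂⠂⠂⠂⠂

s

⠀⠀⠀⠀⠀⠀⠀⠀⠀⠀⠀
⠀⠀⠀⠀⠀⠀⠀⠀⠀⠀⠀
⠀⠀⠀⠂⠂⠛⠂⠂⠀⠀⠀
⠿⠿⠿⠿⠿⠂⠿⠿⠀⠀⠀
⠿⠿⠿⠿⠿⠂⠿⠿⠀⠀⠀
⠂⠂⠂⠂⠂⣾⠿⠿⠀⠀⠀
⠂⠿⠿⠿⠿⠿⠿⠿⠀⠀⠀
⠂⠿⠿⠿⠿⠿⠂⠂⠂⠂⠂
⠂⠿⠿⠿⠿⠿⠂⠂⠂⠂⠂
⠂⠂⠂⠂⠂⠂⠂⠂⠂⠂⠂
⠿⠿⠿⠿⠿⠿⠂⠂⠂⠂⠂

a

⠀⠀⠀⠀⠀⠀⠀⠀⠀⠀⠀
⠀⠀⠀⠀⠀⠀⠀⠀⠀⠀⠀
⠀⠀⠀⠀⠂⠂⠛⠂⠂⠀⠀
⠿⠿⠿⠿⠿⠿⠂⠿⠿⠀⠀
⠿⠿⠿⠿⠿⠿⠂⠿⠿⠀⠀
⠂⠂⠂⠂⠂⣾⠂⠿⠿⠀⠀
⠂⠂⠿⠿⠿⠿⠿⠿⠿⠀⠀
⠂⠂⠿⠿⠿⠿⠿⠂⠂⠂⠂
⠂⠂⠿⠿⠿⠿⠿⠂⠂⠂⠂
⠂⠂⠂⠂⠂⠂⠂⠂⠂⠂⠂
⠿⠿⠿⠿⠿⠿⠿⠂⠂⠂⠂

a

⠀⠀⠀⠀⠀⠀⠀⠀⠀⠀⠀
⠀⠀⠀⠀⠀⠀⠀⠀⠀⠀⠀
⠀⠀⠀⠀⠀⠂⠂⠛⠂⠂⠀
⠂⠿⠿⠿⠿⠿⠿⠂⠿⠿⠀
⠂⠿⠿⠿⠿⠿⠿⠂⠿⠿⠀
⠂⠂⠂⠂⠂⣾⠂⠂⠿⠿⠀
⠂⠂⠂⠿⠿⠿⠿⠿⠿⠿⠀
⠂⠂⠂⠿⠿⠿⠿⠿⠂⠂⠂
⠂⠂⠂⠿⠿⠿⠿⠿⠂⠂⠂
⠂⠂⠂⠂⠂⠂⠂⠂⠂⠂⠂
⠿⠿⠿⠿⠿⠿⠿⠿⠂⠂⠂

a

⠀⠀⠀⠀⠀⠀⠀⠀⠀⠀⠀
⠀⠀⠀⠀⠀⠀⠀⠀⠀⠀⠀
⠀⠀⠀⠀⠀⠀⠂⠂⠛⠂⠂
⠀⠂⠿⠿⠿⠿⠿⠿⠂⠿⠿
⠀⠂⠿⠿⠿⠿⠿⠿⠂⠿⠿
⠀⠂⠂⠂⠂⣾⠂⠂⠂⠿⠿
⠀⠂⠂⠂⠿⠿⠿⠿⠿⠿⠿
⠀⠂⠂⠂⠿⠿⠿⠿⠿⠂⠂
⠀⠂⠂⠂⠿⠿⠿⠿⠿⠂⠂
⠀⠂⠂⠂⠂⠂⠂⠂⠂⠂⠂
⠀⠿⠿⠿⠿⠿⠿⠿⠿⠂⠂

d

⠀⠀⠀⠀⠀⠀⠀⠀⠀⠀⠀
⠀⠀⠀⠀⠀⠀⠀⠀⠀⠀⠀
⠀⠀⠀⠀⠀⠂⠂⠛⠂⠂⠀
⠂⠿⠿⠿⠿⠿⠿⠂⠿⠿⠀
⠂⠿⠿⠿⠿⠿⠿⠂⠿⠿⠀
⠂⠂⠂⠂⠂⣾⠂⠂⠿⠿⠀
⠂⠂⠂⠿⠿⠿⠿⠿⠿⠿⠀
⠂⠂⠂⠿⠿⠿⠿⠿⠂⠂⠂
⠂⠂⠂⠿⠿⠿⠿⠿⠂⠂⠂
⠂⠂⠂⠂⠂⠂⠂⠂⠂⠂⠂
⠿⠿⠿⠿⠿⠿⠿⠿⠂⠂⠂

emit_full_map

⠀⠀⠀⠀⠀⠂⠂⠛⠂⠂⠀⠀⠀⠀
⠂⠿⠿⠿⠿⠿⠿⠂⠿⠿⠀⠀⠀⠀
⠂⠿⠿⠿⠿⠿⠿⠂⠿⠿⠀⠀⠀⠀
⠂⠂⠂⠂⠂⣾⠂⠂⠿⠿⠀⠀⠀⠀
⠂⠂⠂⠿⠿⠿⠿⠿⠿⠿⠀⠀⠀⠀
⠂⠂⠂⠿⠿⠿⠿⠿⠂⠂⠂⠂⠂⠿
⠂⠂⠂⠿⠿⠿⠿⠿⠂⠂⠂⠂⠂⠿
⠂⠂⠂⠂⠂⠂⠂⠂⠂⠂⠂⠂⠂⠿
⠿⠿⠿⠿⠿⠿⠿⠿⠂⠂⠂⠂⠂⠿
⠿⠿⠿⠿⠿⠿⠿⠿⠿⠿⠿⠿⠿⠿

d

⠀⠀⠀⠀⠀⠀⠀⠀⠀⠀⠀
⠀⠀⠀⠀⠀⠀⠀⠀⠀⠀⠀
⠀⠀⠀⠀⠂⠂⠛⠂⠂⠀⠀
⠿⠿⠿⠿⠿⠿⠂⠿⠿⠀⠀
⠿⠿⠿⠿⠿⠿⠂⠿⠿⠀⠀
⠂⠂⠂⠂⠂⣾⠂⠿⠿⠀⠀
⠂⠂⠿⠿⠿⠿⠿⠿⠿⠀⠀
⠂⠂⠿⠿⠿⠿⠿⠂⠂⠂⠂
⠂⠂⠿⠿⠿⠿⠿⠂⠂⠂⠂
⠂⠂⠂⠂⠂⠂⠂⠂⠂⠂⠂
⠿⠿⠿⠿⠿⠿⠿⠂⠂⠂⠂

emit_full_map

⠀⠀⠀⠀⠀⠂⠂⠛⠂⠂⠀⠀⠀⠀
⠂⠿⠿⠿⠿⠿⠿⠂⠿⠿⠀⠀⠀⠀
⠂⠿⠿⠿⠿⠿⠿⠂⠿⠿⠀⠀⠀⠀
⠂⠂⠂⠂⠂⠂⣾⠂⠿⠿⠀⠀⠀⠀
⠂⠂⠂⠿⠿⠿⠿⠿⠿⠿⠀⠀⠀⠀
⠂⠂⠂⠿⠿⠿⠿⠿⠂⠂⠂⠂⠂⠿
⠂⠂⠂⠿⠿⠿⠿⠿⠂⠂⠂⠂⠂⠿
⠂⠂⠂⠂⠂⠂⠂⠂⠂⠂⠂⠂⠂⠿
⠿⠿⠿⠿⠿⠿⠿⠿⠂⠂⠂⠂⠂⠿
⠿⠿⠿⠿⠿⠿⠿⠿⠿⠿⠿⠿⠿⠿
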